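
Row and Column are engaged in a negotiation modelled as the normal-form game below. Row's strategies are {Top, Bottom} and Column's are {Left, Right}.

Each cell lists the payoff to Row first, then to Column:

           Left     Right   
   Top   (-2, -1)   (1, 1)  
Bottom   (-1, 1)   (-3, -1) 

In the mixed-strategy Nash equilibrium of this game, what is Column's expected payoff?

0

First find p, the probability Row plays Top, from Column's indifference between Left and Right: −p + (1−p) = p − (1−p), giving p = 1/2.
Since Column is indifferent in equilibrium, Column's expected payoff equals the payoff from either column against (1/2, 1/2). Using Left: −(1/2) + (1/2) = 0.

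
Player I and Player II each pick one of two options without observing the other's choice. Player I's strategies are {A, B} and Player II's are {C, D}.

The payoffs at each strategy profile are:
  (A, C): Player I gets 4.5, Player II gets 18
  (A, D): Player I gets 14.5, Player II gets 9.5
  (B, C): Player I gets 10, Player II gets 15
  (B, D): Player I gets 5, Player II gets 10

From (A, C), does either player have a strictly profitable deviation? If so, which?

Player I

Player I at (A, C) earns 4.5; deviating to B yields 10 — a strict improvement.
Player II earns 18; deviating to D yields 9.5 — not better.
Only Player I has a strictly profitable deviation.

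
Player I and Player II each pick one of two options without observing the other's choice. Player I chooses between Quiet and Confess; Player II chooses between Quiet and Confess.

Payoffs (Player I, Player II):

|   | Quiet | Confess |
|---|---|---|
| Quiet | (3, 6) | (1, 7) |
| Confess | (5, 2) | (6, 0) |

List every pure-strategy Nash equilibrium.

(Quiet, Quiet): Player I prefers Confess (5 > 3); Player II prefers Confess (7 > 6) — not an equilibrium.
(Quiet, Confess): Player I prefers Confess (6 > 1) — not an equilibrium.
(Confess, Quiet): Player I gets 5 ≥ 3 from Quiet, and Player II gets 2 ≥ 0 from Confess — Nash equilibrium.
(Confess, Confess): Player II prefers Quiet (2 > 0) — not an equilibrium.

(Confess, Quiet)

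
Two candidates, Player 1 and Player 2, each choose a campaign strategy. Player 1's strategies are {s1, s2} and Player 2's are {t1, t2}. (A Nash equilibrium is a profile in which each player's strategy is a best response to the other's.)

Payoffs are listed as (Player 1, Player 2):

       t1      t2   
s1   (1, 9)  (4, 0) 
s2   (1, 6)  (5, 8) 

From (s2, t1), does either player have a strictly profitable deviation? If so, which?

Player 1 at (s2, t1) earns 1; deviating to s1 yields 1 — not better.
Player 2 earns 6; deviating to t2 yields 8 — a strict improvement.
Only Player 2 has a strictly profitable deviation.

Player 2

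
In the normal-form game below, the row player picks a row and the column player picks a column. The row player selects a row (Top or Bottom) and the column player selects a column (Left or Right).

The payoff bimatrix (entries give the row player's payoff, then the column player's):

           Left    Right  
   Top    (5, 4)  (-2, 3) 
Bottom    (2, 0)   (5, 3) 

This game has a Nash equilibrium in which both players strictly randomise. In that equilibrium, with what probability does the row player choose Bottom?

1/4

Let r be the probability that the row player plays Top. In a completely mixed equilibrium, the column player must be indifferent between Left and Right.
The column player's expected payoff from Left is 4r; from Right it is 3r + 3(1−r).
Setting these equal: 4r = 3, so r = 3/4.
Therefore the row player plays Bottom with probability 1 − 3/4 = 1/4.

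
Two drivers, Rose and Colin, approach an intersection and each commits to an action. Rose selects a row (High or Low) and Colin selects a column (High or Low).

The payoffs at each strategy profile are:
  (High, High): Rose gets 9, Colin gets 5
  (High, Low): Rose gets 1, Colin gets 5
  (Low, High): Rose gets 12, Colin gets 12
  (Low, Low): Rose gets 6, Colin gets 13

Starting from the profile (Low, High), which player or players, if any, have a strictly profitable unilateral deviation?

Rose at (Low, High) earns 12; deviating to High yields 9 — not better.
Colin earns 12; deviating to Low yields 13 — a strict improvement.
Only Colin has a strictly profitable deviation.

Colin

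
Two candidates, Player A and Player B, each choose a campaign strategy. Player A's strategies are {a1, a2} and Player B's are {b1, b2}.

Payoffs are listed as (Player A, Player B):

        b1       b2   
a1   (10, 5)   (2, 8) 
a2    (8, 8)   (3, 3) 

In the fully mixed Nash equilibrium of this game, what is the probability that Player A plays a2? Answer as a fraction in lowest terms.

Let r be the probability that Player A plays a1. In a completely mixed equilibrium, Player B must be indifferent between b1 and b2.
Player B's expected payoff from b1 is 5r + 8(1−r); from b2 it is 8r + 3(1−r).
Setting these equal: −3r + 8 = 5r + 3, so r = 5/8.
Therefore Player A plays a2 with probability 1 − 5/8 = 3/8.

3/8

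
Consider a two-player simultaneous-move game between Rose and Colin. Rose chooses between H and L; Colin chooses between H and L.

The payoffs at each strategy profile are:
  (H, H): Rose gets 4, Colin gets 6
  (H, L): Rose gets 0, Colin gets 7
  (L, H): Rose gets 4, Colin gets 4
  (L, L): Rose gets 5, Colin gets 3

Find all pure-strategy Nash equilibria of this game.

(L, H)

(H, H): Colin prefers L (7 > 6) — not an equilibrium.
(H, L): Rose prefers L (5 > 0) — not an equilibrium.
(L, H): Rose gets 4 ≥ 4 from H, and Colin gets 4 ≥ 3 from L — Nash equilibrium.
(L, L): Colin prefers H (4 > 3) — not an equilibrium.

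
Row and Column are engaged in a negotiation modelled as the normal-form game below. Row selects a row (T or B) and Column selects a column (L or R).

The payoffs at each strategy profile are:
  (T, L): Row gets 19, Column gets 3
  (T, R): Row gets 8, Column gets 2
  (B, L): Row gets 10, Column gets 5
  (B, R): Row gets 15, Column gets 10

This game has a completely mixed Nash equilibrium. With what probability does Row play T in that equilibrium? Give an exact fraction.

Let r be the probability that Row plays T. In a completely mixed equilibrium, Column must be indifferent between L and R.
Column's expected payoff from L is 3r + 5(1−r); from R it is 2r + 10(1−r).
Setting these equal: −2r + 5 = −8r + 10, so r = 5/6.

5/6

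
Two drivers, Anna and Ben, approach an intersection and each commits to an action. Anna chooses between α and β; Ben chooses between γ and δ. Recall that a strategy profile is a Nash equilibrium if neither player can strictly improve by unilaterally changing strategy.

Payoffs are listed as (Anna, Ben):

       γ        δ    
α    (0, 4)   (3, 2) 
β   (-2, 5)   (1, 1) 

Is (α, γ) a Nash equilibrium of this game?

At (α, γ), Anna earns 0; switching to β would give -2, so Anna has no profitable deviation.
Ben earns 4; switching to δ would give 2, so Ben has no profitable deviation.
Neither player can gain by a unilateral deviation, so this profile is a Nash equilibrium.

Yes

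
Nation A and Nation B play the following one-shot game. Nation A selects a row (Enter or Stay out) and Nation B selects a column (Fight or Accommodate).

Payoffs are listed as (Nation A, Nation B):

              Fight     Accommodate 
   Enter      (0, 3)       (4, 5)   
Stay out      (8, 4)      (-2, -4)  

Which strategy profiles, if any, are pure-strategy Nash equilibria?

(Enter, Fight): Nation A prefers Stay out (8 > 0); Nation B prefers Accommodate (5 > 3) — not an equilibrium.
(Enter, Accommodate): Nation A gets 4 ≥ -2 from Stay out, and Nation B gets 5 ≥ 3 from Fight — Nash equilibrium.
(Stay out, Fight): Nation A gets 8 ≥ 0 from Enter, and Nation B gets 4 ≥ -4 from Accommodate — Nash equilibrium.
(Stay out, Accommodate): Nation A prefers Enter (4 > -2); Nation B prefers Fight (4 > -4) — not an equilibrium.

(Enter, Accommodate) and (Stay out, Fight)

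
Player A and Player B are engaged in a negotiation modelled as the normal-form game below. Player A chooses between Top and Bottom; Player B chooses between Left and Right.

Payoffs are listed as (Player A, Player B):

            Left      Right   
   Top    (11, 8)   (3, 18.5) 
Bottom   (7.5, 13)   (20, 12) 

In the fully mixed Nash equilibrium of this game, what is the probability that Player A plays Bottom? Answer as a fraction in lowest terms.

Let p be the probability that Player A plays Top. In a completely mixed equilibrium, Player B must be indifferent between Left and Right.
Player B's expected payoff from Left is 8p + 13(1−p); from Right it is 18.5p + 12(1−p).
Setting these equal: −5p + 13 = 6.5p + 12, so p = 2/23.
Therefore Player A plays Bottom with probability 1 − 2/23 = 21/23.

21/23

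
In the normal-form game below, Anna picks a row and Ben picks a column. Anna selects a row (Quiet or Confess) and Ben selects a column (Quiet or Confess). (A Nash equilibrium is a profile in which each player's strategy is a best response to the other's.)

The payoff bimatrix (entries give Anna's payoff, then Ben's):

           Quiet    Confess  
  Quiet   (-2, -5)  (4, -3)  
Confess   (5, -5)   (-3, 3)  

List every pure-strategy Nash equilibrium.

(Quiet, Quiet): Anna prefers Confess (5 > -2); Ben prefers Confess (-3 > -5) — not an equilibrium.
(Quiet, Confess): Anna gets 4 ≥ -3 from Confess, and Ben gets -3 ≥ -5 from Quiet — Nash equilibrium.
(Confess, Quiet): Ben prefers Confess (3 > -5) — not an equilibrium.
(Confess, Confess): Anna prefers Quiet (4 > -3) — not an equilibrium.

(Quiet, Confess)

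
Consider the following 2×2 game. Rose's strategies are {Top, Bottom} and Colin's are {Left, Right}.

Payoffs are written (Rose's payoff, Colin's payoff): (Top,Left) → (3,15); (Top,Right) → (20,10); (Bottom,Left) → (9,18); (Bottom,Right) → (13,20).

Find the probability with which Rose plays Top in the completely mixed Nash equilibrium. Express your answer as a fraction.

Let x be the probability that Rose plays Top. In a completely mixed equilibrium, Colin must be indifferent between Left and Right.
Colin's expected payoff from Left is 15x + 18(1−x); from Right it is 10x + 20(1−x).
Setting these equal: −3x + 18 = −10x + 20, so x = 2/7.

2/7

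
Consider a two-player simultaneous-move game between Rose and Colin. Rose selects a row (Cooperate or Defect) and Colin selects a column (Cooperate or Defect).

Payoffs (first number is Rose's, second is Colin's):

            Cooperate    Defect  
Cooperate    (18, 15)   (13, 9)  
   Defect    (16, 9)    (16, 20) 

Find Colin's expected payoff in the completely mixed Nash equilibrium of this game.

First find x, the probability Rose plays Cooperate, from Colin's indifference between Cooperate and Defect: 15x + 9(1−x) = 9x + 20(1−x), giving x = 11/17.
Since Colin is indifferent in equilibrium, Colin's expected payoff equals the payoff from either column against (11/17, 6/17). Using Cooperate: 15(11/17) + 9(6/17) = 219/17.

219/17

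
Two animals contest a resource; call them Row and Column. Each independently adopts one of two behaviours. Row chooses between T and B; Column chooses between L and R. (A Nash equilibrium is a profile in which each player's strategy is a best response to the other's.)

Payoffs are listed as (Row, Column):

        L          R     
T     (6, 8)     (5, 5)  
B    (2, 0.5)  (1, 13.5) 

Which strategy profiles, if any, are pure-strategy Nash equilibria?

(T, L)

(T, L): Row gets 6 ≥ 2 from B, and Column gets 8 ≥ 5 from R — Nash equilibrium.
(T, R): Column prefers L (8 > 5) — not an equilibrium.
(B, L): Row prefers T (6 > 2); Column prefers R (13.5 > 0.5) — not an equilibrium.
(B, R): Row prefers T (5 > 1) — not an equilibrium.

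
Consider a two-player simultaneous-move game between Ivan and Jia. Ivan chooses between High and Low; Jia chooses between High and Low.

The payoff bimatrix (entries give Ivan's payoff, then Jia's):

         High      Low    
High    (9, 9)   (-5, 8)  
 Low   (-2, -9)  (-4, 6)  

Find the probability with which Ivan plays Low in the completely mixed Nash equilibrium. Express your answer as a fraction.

1/16

Let x be the probability that Ivan plays High. In a completely mixed equilibrium, Jia must be indifferent between High and Low.
Jia's expected payoff from High is 9x − 9(1−x); from Low it is 8x + 6(1−x).
Setting these equal: 18x − 9 = 2x + 6, so x = 15/16.
Therefore Ivan plays Low with probability 1 − 15/16 = 1/16.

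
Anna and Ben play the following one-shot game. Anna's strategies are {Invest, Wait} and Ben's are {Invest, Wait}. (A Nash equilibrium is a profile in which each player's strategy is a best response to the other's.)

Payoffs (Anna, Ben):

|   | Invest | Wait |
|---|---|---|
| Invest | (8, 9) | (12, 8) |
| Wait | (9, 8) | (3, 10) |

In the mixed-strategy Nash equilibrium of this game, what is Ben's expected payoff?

26/3

First find p, the probability Anna plays Invest, from Ben's indifference between Invest and Wait: 9p + 8(1−p) = 8p + 10(1−p), giving p = 2/3.
Since Ben is indifferent in equilibrium, Ben's expected payoff equals the payoff from either column against (2/3, 1/3). Using Invest: 9(2/3) + 8(1/3) = 26/3.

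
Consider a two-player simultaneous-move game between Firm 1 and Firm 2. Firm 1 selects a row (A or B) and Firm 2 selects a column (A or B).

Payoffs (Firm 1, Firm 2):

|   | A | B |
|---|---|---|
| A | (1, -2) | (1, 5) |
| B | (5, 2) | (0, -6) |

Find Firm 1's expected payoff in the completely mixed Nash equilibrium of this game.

1

First find y, the probability Firm 2 plays A, from Firm 1's indifference between A and B: y + (1−y) = 5y, giving y = 1/5.
Since Firm 1 is indifferent in equilibrium, Firm 1's expected payoff equals the payoff from either row against (1/5, 4/5). Using A: (1/5) + (4/5) = 1.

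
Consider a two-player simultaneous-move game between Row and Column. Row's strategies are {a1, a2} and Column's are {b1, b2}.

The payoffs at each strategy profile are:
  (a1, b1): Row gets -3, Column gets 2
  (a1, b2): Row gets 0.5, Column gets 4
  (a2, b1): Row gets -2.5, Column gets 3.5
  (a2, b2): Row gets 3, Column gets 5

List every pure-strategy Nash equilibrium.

(a1, b1): Row prefers a2 (-2.5 > -3); Column prefers b2 (4 > 2) — not an equilibrium.
(a1, b2): Row prefers a2 (3 > 0.5) — not an equilibrium.
(a2, b1): Column prefers b2 (5 > 3.5) — not an equilibrium.
(a2, b2): Row gets 3 ≥ 0.5 from a1, and Column gets 5 ≥ 3.5 from b1 — Nash equilibrium.

(a2, b2)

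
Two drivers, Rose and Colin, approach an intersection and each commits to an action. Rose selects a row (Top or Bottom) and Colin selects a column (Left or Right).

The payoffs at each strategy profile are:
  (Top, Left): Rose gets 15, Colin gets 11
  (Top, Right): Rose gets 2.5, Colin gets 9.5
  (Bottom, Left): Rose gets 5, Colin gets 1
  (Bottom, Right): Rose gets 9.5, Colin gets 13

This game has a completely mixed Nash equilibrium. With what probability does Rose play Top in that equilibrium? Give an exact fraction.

8/9

Let p be the probability that Rose plays Top. In a completely mixed equilibrium, Colin must be indifferent between Left and Right.
Colin's expected payoff from Left is 11p + (1−p); from Right it is 9.5p + 13(1−p).
Setting these equal: 10p + 1 = −3.5p + 13, so p = 8/9.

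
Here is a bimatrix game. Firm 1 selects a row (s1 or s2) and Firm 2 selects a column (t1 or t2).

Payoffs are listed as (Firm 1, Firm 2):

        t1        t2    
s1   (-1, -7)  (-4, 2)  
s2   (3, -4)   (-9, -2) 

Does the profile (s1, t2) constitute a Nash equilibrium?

Yes

At (s1, t2), Firm 1 earns -4; switching to s2 would give -9, so Firm 1 has no profitable deviation.
Firm 2 earns 2; switching to t1 would give -7, so Firm 2 has no profitable deviation.
Neither player can gain by a unilateral deviation, so this profile is a Nash equilibrium.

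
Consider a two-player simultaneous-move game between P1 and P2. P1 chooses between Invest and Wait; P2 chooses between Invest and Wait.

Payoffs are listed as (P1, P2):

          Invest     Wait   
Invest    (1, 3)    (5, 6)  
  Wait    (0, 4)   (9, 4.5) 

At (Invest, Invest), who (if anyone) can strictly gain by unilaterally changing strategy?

P1 at (Invest, Invest) earns 1; deviating to Wait yields 0 — not better.
P2 earns 3; deviating to Wait yields 6 — a strict improvement.
Only P2 has a strictly profitable deviation.

P2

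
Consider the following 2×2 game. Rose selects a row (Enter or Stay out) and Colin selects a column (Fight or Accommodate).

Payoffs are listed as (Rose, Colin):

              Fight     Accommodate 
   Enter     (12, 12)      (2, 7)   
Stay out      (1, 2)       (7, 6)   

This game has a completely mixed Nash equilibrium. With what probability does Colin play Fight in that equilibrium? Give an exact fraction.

5/16

Let q be the probability that Colin plays Fight. In a completely mixed equilibrium, Rose must be indifferent between Enter and Stay out.
Rose's expected payoff from Enter is 12q + 2(1−q); from Stay out it is q + 7(1−q).
Setting these equal: 10q + 2 = −6q + 7, so q = 5/16.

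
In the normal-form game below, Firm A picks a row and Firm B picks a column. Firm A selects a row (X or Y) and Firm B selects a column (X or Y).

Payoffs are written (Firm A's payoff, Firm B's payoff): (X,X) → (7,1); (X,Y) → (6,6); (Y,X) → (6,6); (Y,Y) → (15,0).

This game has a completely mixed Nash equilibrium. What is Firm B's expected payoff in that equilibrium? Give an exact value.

36/11

First find p, the probability Firm A plays X, from Firm B's indifference between X and Y: p + 6(1−p) = 6p, giving p = 6/11.
Since Firm B is indifferent in equilibrium, Firm B's expected payoff equals the payoff from either column against (6/11, 5/11). Using X: (6/11) + 6(5/11) = 36/11.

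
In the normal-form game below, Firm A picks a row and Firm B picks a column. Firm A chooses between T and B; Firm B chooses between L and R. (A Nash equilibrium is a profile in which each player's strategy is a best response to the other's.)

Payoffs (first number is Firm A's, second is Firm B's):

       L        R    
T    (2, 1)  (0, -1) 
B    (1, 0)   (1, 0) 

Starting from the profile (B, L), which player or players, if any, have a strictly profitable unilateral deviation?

Firm A

Firm A at (B, L) earns 1; deviating to T yields 2 — a strict improvement.
Firm B earns 0; deviating to R yields 0 — not better.
Only Firm A has a strictly profitable deviation.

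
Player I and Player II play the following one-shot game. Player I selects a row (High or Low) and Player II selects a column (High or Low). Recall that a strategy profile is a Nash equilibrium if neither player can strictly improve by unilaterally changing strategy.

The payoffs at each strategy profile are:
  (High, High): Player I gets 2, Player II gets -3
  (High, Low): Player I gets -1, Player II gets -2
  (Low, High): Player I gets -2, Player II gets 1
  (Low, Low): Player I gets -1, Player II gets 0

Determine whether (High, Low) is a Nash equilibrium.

At (High, Low), Player I earns -1; switching to Low would give -1, so Player I has no profitable deviation.
Player II earns -2; switching to High would give -3, so Player II has no profitable deviation.
Neither player can gain by a unilateral deviation, so this profile is a Nash equilibrium.

Yes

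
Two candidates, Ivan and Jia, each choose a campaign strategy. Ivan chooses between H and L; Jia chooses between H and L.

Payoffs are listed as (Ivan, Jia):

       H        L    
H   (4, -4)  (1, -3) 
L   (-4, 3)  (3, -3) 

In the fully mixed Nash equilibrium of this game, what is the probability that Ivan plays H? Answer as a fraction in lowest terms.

6/7

Let x be the probability that Ivan plays H. In a completely mixed equilibrium, Jia must be indifferent between H and L.
Jia's expected payoff from H is −4x + 3(1−x); from L it is −3x − 3(1−x).
Setting these equal: −7x + 3 = -3, so x = 6/7.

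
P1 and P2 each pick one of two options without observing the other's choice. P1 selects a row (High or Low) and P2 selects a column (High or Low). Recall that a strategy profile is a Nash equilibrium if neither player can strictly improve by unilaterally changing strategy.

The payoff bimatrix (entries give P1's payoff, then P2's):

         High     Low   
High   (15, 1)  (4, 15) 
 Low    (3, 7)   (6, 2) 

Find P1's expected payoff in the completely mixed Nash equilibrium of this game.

39/7

First find q, the probability P2 plays High, from P1's indifference between High and Low: 15q + 4(1−q) = 3q + 6(1−q), giving q = 1/7.
Since P1 is indifferent in equilibrium, P1's expected payoff equals the payoff from either row against (1/7, 6/7). Using High: 15(1/7) + 4(6/7) = 39/7.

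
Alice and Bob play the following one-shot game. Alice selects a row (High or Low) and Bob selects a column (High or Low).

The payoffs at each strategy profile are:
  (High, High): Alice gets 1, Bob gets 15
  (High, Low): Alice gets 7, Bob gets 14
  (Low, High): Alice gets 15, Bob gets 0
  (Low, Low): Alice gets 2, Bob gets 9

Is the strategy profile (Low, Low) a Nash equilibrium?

At (Low, Low), Alice earns 2; switching to High would give 7, so Alice would deviate.
Bob earns 9; switching to High would give 0, so Bob has no profitable deviation.
Since at least one player can profitably deviate, this is not a Nash equilibrium.

No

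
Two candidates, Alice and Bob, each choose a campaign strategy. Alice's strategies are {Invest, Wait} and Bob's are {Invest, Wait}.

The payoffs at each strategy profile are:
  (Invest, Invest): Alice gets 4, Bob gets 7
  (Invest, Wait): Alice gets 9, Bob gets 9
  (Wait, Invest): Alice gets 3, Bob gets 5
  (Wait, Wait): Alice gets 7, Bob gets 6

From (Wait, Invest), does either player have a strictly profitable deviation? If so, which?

Alice at (Wait, Invest) earns 3; deviating to Invest yields 4 — a strict improvement.
Bob earns 5; deviating to Wait yields 6 — a strict improvement.
Both Alice and Bob have strictly profitable deviations.

Both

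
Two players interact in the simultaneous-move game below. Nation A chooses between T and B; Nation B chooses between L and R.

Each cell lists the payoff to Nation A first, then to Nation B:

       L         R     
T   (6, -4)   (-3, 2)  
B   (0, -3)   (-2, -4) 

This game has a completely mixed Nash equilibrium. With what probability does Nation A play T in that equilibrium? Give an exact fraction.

1/7

Let x be the probability that Nation A plays T. In a completely mixed equilibrium, Nation B must be indifferent between L and R.
Nation B's expected payoff from L is −4x − 3(1−x); from R it is 2x − 4(1−x).
Setting these equal: −x − 3 = 6x − 4, so x = 1/7.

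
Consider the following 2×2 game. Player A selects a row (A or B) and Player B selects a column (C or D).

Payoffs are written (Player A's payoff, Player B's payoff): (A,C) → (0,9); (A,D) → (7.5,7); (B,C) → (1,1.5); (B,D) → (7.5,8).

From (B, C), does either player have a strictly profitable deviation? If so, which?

Player B

Player A at (B, C) earns 1; deviating to A yields 0 — not better.
Player B earns 1.5; deviating to D yields 8 — a strict improvement.
Only Player B has a strictly profitable deviation.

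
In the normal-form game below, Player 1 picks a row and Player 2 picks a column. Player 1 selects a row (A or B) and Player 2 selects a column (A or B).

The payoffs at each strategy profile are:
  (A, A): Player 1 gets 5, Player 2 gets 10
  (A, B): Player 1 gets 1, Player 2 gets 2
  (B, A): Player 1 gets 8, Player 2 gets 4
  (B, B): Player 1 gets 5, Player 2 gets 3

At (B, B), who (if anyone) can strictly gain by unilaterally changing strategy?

Player 2

Player 1 at (B, B) earns 5; deviating to A yields 1 — not better.
Player 2 earns 3; deviating to A yields 4 — a strict improvement.
Only Player 2 has a strictly profitable deviation.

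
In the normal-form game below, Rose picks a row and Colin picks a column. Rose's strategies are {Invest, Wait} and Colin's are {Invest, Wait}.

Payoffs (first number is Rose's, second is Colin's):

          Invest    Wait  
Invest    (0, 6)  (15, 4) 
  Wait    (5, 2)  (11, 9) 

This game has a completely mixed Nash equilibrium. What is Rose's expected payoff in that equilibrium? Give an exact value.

25/3

First find y, the probability Colin plays Invest, from Rose's indifference between Invest and Wait: 15(1−y) = 5y + 11(1−y), giving y = 4/9.
Since Rose is indifferent in equilibrium, Rose's expected payoff equals the payoff from either row against (4/9, 5/9). Using Invest: 15(5/9) = 25/3.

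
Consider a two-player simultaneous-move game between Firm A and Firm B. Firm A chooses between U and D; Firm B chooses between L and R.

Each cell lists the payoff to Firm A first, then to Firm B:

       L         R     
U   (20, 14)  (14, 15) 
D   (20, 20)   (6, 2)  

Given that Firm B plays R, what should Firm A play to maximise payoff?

Against R, Firm A earns 14 from U and 6 from D.
So U is the best response.

U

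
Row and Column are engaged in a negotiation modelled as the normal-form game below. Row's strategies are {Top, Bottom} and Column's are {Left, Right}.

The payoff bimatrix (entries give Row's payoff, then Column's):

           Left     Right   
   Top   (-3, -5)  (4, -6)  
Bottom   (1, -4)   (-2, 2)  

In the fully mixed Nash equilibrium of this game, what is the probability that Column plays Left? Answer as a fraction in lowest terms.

Let q be the probability that Column plays Left. In a completely mixed equilibrium, Row must be indifferent between Top and Bottom.
Row's expected payoff from Top is −3q + 4(1−q); from Bottom it is q − 2(1−q).
Setting these equal: −7q + 4 = 3q − 2, so q = 3/5.

3/5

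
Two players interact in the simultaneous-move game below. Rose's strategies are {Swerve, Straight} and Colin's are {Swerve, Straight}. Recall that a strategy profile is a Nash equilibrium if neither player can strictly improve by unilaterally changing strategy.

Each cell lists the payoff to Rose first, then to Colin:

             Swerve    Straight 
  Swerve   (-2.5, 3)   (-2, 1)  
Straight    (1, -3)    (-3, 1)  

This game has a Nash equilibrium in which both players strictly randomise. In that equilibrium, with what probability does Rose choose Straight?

Let x be the probability that Rose plays Swerve. In a completely mixed equilibrium, Colin must be indifferent between Swerve and Straight.
Colin's expected payoff from Swerve is 3x − 3(1−x); from Straight it is x + (1−x).
Setting these equal: 6x − 3 = 1, so x = 2/3.
Therefore Rose plays Straight with probability 1 − 2/3 = 1/3.

1/3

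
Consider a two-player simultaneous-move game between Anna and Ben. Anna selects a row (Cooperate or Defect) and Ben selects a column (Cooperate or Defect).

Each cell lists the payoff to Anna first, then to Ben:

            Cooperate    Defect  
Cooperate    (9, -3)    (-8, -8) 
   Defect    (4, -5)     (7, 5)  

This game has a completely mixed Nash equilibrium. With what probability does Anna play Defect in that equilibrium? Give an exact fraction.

1/3

Let x be the probability that Anna plays Cooperate. In a completely mixed equilibrium, Ben must be indifferent between Cooperate and Defect.
Ben's expected payoff from Cooperate is −3x − 5(1−x); from Defect it is −8x + 5(1−x).
Setting these equal: 2x − 5 = −13x + 5, so x = 2/3.
Therefore Anna plays Defect with probability 1 − 2/3 = 1/3.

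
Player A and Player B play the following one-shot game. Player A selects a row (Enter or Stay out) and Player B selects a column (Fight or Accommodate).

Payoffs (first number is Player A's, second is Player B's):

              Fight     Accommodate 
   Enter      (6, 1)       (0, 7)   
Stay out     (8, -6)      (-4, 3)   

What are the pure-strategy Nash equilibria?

(Enter, Fight): Player A prefers Stay out (8 > 6); Player B prefers Accommodate (7 > 1) — not an equilibrium.
(Enter, Accommodate): Player A gets 0 ≥ -4 from Stay out, and Player B gets 7 ≥ 1 from Fight — Nash equilibrium.
(Stay out, Fight): Player B prefers Accommodate (3 > -6) — not an equilibrium.
(Stay out, Accommodate): Player A prefers Enter (0 > -4) — not an equilibrium.

(Enter, Accommodate)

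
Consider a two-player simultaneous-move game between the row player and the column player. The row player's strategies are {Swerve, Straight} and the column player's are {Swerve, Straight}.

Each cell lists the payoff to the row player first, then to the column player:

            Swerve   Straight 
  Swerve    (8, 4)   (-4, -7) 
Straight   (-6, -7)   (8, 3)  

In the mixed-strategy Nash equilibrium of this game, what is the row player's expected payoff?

20/13

First find y, the probability the column player plays Swerve, from the row player's indifference between Swerve and Straight: 8y − 4(1−y) = −6y + 8(1−y), giving y = 6/13.
Since the row player is indifferent in equilibrium, the row player's expected payoff equals the payoff from either row against (6/13, 7/13). Using Swerve: 8(6/13) − 4(7/13) = 20/13.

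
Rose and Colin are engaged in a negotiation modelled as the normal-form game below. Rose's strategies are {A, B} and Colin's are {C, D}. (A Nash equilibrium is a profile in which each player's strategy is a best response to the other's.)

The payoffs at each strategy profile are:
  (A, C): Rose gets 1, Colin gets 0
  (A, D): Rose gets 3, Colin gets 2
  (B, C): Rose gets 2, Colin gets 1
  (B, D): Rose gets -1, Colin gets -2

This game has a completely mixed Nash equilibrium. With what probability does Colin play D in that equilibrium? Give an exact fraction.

Let q be the probability that Colin plays C. In a completely mixed equilibrium, Rose must be indifferent between A and B.
Rose's expected payoff from A is q + 3(1−q); from B it is 2q − (1−q).
Setting these equal: −2q + 3 = 3q − 1, so q = 4/5.
Therefore Colin plays D with probability 1 − 4/5 = 1/5.

1/5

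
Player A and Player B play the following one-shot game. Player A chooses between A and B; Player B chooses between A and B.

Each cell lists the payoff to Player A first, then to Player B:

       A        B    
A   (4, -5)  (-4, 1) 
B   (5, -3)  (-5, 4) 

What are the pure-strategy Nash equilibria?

(A, B)

(A, A): Player A prefers B (5 > 4); Player B prefers B (1 > -5) — not an equilibrium.
(A, B): Player A gets -4 ≥ -5 from B, and Player B gets 1 ≥ -5 from A — Nash equilibrium.
(B, A): Player B prefers B (4 > -3) — not an equilibrium.
(B, B): Player A prefers A (-4 > -5) — not an equilibrium.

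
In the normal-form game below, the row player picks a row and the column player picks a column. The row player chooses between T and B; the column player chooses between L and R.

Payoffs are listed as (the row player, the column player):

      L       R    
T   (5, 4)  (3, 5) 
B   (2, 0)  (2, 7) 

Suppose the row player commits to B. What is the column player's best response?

R

Against B, the column player earns 0 from L and 7 from R.
So R is the best response.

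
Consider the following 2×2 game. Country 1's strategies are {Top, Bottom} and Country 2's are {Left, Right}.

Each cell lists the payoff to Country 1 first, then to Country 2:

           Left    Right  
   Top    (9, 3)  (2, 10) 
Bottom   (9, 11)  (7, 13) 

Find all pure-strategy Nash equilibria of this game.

(Top, Left): Country 2 prefers Right (10 > 3) — not an equilibrium.
(Top, Right): Country 1 prefers Bottom (7 > 2) — not an equilibrium.
(Bottom, Left): Country 2 prefers Right (13 > 11) — not an equilibrium.
(Bottom, Right): Country 1 gets 7 ≥ 2 from Top, and Country 2 gets 13 ≥ 11 from Left — Nash equilibrium.

(Bottom, Right)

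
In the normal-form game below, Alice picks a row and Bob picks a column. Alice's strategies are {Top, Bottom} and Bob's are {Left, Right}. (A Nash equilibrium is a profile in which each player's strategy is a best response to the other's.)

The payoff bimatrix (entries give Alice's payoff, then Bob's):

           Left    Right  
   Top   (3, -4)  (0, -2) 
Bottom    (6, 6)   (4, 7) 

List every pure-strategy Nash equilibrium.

(Bottom, Right)

(Top, Left): Alice prefers Bottom (6 > 3); Bob prefers Right (-2 > -4) — not an equilibrium.
(Top, Right): Alice prefers Bottom (4 > 0) — not an equilibrium.
(Bottom, Left): Bob prefers Right (7 > 6) — not an equilibrium.
(Bottom, Right): Alice gets 4 ≥ 0 from Top, and Bob gets 7 ≥ 6 from Left — Nash equilibrium.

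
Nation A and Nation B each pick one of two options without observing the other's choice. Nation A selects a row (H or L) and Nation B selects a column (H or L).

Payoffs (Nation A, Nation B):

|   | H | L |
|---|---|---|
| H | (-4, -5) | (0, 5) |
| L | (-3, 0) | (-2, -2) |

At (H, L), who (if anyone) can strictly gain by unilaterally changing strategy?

Nation A at (H, L) earns 0; deviating to L yields -2 — not better.
Nation B earns 5; deviating to H yields -5 — not better.
Neither player can strictly improve; the profile is a Nash equilibrium.

Neither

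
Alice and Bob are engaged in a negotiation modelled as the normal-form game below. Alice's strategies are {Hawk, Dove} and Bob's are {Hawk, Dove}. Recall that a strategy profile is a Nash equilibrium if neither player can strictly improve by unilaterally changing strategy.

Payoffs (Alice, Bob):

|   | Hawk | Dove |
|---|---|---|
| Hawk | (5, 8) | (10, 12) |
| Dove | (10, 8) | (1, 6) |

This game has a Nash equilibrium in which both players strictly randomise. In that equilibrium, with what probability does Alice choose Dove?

2/3

Let p be the probability that Alice plays Hawk. In a completely mixed equilibrium, Bob must be indifferent between Hawk and Dove.
Bob's expected payoff from Hawk is 8p + 8(1−p); from Dove it is 12p + 6(1−p).
Setting these equal: 8 = 6p + 6, so p = 1/3.
Therefore Alice plays Dove with probability 1 − 1/3 = 2/3.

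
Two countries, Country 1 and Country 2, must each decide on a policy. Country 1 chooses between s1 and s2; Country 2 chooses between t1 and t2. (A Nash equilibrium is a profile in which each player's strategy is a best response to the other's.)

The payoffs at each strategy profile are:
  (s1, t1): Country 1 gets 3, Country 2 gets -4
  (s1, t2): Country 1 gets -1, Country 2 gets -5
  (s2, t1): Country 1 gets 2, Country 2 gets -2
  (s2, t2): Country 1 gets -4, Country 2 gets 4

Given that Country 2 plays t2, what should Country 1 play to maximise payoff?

s1

Against t2, Country 1 earns -1 from s1 and -4 from s2.
So s1 is the best response.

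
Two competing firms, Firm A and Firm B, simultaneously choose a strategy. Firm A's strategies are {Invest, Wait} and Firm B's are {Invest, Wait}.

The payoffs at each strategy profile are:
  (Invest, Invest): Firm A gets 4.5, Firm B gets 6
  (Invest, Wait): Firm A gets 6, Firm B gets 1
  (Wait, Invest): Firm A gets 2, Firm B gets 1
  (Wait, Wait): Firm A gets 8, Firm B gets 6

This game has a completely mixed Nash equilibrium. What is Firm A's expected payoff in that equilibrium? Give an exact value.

First find q, the probability Firm B plays Invest, from Firm A's indifference between Invest and Wait: 4.5q + 6(1−q) = 2q + 8(1−q), giving q = 4/9.
Since Firm A is indifferent in equilibrium, Firm A's expected payoff equals the payoff from either row against (4/9, 5/9). Using Invest: 4.5(4/9) + 6(5/9) = 16/3.

16/3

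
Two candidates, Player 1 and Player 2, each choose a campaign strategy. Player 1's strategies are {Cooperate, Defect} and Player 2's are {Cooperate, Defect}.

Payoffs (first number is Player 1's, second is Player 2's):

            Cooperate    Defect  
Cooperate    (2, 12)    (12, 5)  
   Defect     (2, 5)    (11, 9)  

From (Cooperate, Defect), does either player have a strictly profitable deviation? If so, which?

Player 2

Player 1 at (Cooperate, Defect) earns 12; deviating to Defect yields 11 — not better.
Player 2 earns 5; deviating to Cooperate yields 12 — a strict improvement.
Only Player 2 has a strictly profitable deviation.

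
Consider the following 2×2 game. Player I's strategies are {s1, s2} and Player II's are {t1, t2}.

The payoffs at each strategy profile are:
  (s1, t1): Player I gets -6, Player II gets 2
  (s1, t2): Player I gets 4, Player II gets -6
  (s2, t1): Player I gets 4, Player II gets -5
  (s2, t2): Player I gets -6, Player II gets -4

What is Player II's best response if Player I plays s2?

t2

Against s2, Player II earns -5 from t1 and -4 from t2.
So t2 is the best response.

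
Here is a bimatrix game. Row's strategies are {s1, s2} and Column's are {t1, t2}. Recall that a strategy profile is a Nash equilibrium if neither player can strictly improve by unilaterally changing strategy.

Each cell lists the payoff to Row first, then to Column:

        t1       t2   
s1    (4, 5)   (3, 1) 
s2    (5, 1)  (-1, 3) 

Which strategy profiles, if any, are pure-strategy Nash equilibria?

(s1, t1): Row prefers s2 (5 > 4) — not an equilibrium.
(s1, t2): Column prefers t1 (5 > 1) — not an equilibrium.
(s2, t1): Column prefers t2 (3 > 1) — not an equilibrium.
(s2, t2): Row prefers s1 (3 > -1) — not an equilibrium.

none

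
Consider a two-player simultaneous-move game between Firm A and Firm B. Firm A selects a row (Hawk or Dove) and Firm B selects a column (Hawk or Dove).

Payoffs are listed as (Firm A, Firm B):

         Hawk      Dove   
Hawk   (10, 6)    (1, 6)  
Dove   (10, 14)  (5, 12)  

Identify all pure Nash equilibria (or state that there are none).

(Hawk, Hawk) and (Dove, Hawk)

(Hawk, Hawk): Firm A gets 10 ≥ 10 from Dove, and Firm B gets 6 ≥ 6 from Dove — Nash equilibrium.
(Hawk, Dove): Firm A prefers Dove (5 > 1) — not an equilibrium.
(Dove, Hawk): Firm A gets 10 ≥ 10 from Hawk, and Firm B gets 14 ≥ 12 from Dove — Nash equilibrium.
(Dove, Dove): Firm B prefers Hawk (14 > 12) — not an equilibrium.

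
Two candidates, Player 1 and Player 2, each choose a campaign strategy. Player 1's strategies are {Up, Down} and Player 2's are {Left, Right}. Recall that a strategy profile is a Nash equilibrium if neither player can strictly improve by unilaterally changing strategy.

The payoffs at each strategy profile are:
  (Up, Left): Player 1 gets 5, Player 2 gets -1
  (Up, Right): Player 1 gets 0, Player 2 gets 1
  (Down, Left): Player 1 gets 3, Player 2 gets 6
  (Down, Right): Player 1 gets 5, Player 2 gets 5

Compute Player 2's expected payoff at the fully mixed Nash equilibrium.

First find p, the probability Player 1 plays Up, from Player 2's indifference between Left and Right: −p + 6(1−p) = p + 5(1−p), giving p = 1/3.
Since Player 2 is indifferent in equilibrium, Player 2's expected payoff equals the payoff from either column against (1/3, 2/3). Using Left: −(1/3) + 6(2/3) = 11/3.

11/3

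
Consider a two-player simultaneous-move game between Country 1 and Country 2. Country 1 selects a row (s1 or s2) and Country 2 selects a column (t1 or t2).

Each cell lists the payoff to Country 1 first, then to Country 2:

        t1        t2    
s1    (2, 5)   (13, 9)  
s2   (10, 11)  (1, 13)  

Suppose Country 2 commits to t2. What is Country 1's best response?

s1

Against t2, Country 1 earns 13 from s1 and 1 from s2.
So s1 is the best response.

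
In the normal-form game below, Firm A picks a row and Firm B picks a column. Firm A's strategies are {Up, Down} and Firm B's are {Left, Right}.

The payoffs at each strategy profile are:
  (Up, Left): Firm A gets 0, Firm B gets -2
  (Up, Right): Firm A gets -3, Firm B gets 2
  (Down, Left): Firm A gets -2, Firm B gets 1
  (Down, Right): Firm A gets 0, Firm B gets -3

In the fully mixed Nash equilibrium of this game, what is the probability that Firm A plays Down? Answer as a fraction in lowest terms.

Let r be the probability that Firm A plays Up. In a completely mixed equilibrium, Firm B must be indifferent between Left and Right.
Firm B's expected payoff from Left is −2r + (1−r); from Right it is 2r − 3(1−r).
Setting these equal: −3r + 1 = 5r − 3, so r = 1/2.
Therefore Firm A plays Down with probability 1 − 1/2 = 1/2.

1/2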